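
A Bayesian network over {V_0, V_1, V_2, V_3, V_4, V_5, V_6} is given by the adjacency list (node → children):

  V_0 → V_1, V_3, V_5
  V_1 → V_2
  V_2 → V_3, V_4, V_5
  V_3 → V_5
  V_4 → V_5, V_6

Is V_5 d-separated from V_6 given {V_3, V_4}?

Enumerating the 6 paths from V_5 to V_6 and testing each for blocking by {V_3, V_4}:
  1. V_5 ← V_2 → V_4 → V_6 — V_2:fork[open]; V_4:chain[blocks] ⇒ blocked
  2. V_5 ← V_0 → V_1 → V_2 → V_4 → V_6 — V_0:fork[open]; V_1:chain[open]; V_2:chain[open]; V_4:chain[blocks] ⇒ blocked
  3. V_5 ← V_0 → V_3 ← V_2 → V_4 → V_6 — V_0:fork[open]; V_3:collider[open]; V_2:fork[open]; V_4:chain[blocks] ⇒ blocked
  4. V_5 ← V_4 → V_6 — V_4:fork[blocks] ⇒ blocked
  5. V_5 ← V_3 ← V_2 → V_4 → V_6 — V_3:chain[blocks]; V_2:fork[open]; V_4:chain[blocks] ⇒ blocked
  6. V_5 ← V_3 ← V_0 → V_1 → V_2 → V_4 → V_6 — V_3:chain[blocks]; V_0:fork[open]; V_1:chain[open]; V_2:chain[open]; V_4:chain[blocks] ⇒ blocked
All paths are blocked; V_5 ⊥ V_6 | {V_3, V_4} holds.

Yes — V_5 and V_6 are d-separated given {V_3, V_4}.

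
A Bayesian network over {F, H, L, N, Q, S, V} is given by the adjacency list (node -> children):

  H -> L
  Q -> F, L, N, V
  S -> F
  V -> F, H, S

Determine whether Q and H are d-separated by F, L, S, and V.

No

We examine all 4 paths between Q and H:
Path 1: Q → V → H
  V is a chain here and V is conditioned on, so the path is blocked at V.
Path 2: Q → F ← V → H
  V is a fork here and V is conditioned on, so the path is blocked at V.
Path 3: Q → F ← S ← V → H
  S is a chain here and S is conditioned on, so the path is blocked at S.
Path 4: Q → L ← H
  L is a collider and L is conditioned on, which opens it — no node blocks this path, so it is active.
Since the path Q → L ← H is active, Q and H are not d-separated given {F, L, S, V}.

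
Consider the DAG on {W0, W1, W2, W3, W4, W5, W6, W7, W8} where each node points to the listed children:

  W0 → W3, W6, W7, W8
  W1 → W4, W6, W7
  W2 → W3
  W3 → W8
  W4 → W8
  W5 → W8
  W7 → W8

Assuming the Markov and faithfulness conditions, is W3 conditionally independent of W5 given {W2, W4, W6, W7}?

There are 6 undirected paths between W3 and W5; checking each against the conditioning set {W2, W4, W6, W7}:
  1. W3 ← W0 → W7 → W8 ← W5 — W0:fork[open]; W7:chain[blocks]; W8:collider[blocks] ⇒ blocked
  2. W3 ← W0 → W7 ← W1 → W4 → W8 ← W5 — W0:fork[open]; W7:collider[open]; W1:fork[open]; W4:chain[blocks]; W8:collider[blocks] ⇒ blocked
  3. W3 ← W0 → W6 ← W1 → W7 → W8 ← W5 — W0:fork[open]; W6:collider[open]; W1:fork[open]; W7:chain[blocks]; W8:collider[blocks] ⇒ blocked
  4. W3 ← W0 → W6 ← W1 → W4 → W8 ← W5 — W0:fork[open]; W6:collider[open]; W1:fork[open]; W4:chain[blocks]; W8:collider[blocks] ⇒ blocked
  5. W3 ← W0 → W8 ← W5 — W0:fork[open]; W8:collider[blocks] ⇒ blocked
  6. W3 → W8 ← W5 — W8:collider[blocks] ⇒ blocked
Every path is blocked, so W3 and W5 are d-separated given {W2, W4, W6, W7}.

Yes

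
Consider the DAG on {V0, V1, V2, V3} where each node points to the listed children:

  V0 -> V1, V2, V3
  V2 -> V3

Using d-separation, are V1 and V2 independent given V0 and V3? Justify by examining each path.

Yes — V1 and V2 are d-separated given {V0, V3}.

There are 2 undirected paths between V1 and V2; checking each against the conditioning set {V0, V3}:
  1. V1 ← V0 → V3 ← V2 — V0:fork[blocks]; V3:collider[open] ⇒ blocked
  2. V1 ← V0 → V2 — V0:fork[blocks] ⇒ blocked
Every path is blocked, so V1 and V2 are d-separated given {V0, V3}.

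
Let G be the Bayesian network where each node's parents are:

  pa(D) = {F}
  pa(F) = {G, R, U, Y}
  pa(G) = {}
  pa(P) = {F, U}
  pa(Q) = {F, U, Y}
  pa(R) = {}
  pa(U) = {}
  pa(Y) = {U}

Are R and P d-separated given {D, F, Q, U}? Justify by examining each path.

Enumerating the 6 paths from R to P and testing each for blocking by {D, F, Q, U}:
  1. R → F ← U → P — F:collider[open]; U:fork[blocks] ⇒ blocked
  2. R → F → P — F:chain[blocks] ⇒ blocked
  3. R → F → Q ← U → P — F:chain[blocks]; Q:collider[open]; U:fork[blocks] ⇒ blocked
  4. R → F → Q ← Y ← U → P — F:chain[blocks]; Q:collider[open]; Y:chain[open]; U:fork[blocks] ⇒ blocked
  5. R → F ← Y ← U → P — F:collider[open]; Y:chain[open]; U:fork[blocks] ⇒ blocked
  6. R → F ← Y → Q ← U → P — F:collider[open]; Y:fork[open]; Q:collider[open]; U:fork[blocks] ⇒ blocked
All paths are blocked; R ⊥ P | {D, F, Q, U} holds.

Yes — R and P are d-separated given {D, F, Q, U}.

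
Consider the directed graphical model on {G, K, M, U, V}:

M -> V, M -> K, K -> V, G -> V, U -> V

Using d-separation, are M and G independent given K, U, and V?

Enumerating the 2 paths from M to G and testing each for blocking by {K, U, V}:
Path 1: M → K → V ← G
  K is a chain here and K is conditioned on, so the path is blocked at K.
Path 2: M → V ← G
  V is a collider and V is conditioned on, which opens it — no node blocks this path, so it is active.
Since the path M → V ← G is active, M and G are not d-separated given {K, U, V}.

No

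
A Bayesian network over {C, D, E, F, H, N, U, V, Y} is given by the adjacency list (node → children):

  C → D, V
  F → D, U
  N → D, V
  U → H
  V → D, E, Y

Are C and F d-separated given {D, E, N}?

No

Enumerating the 3 paths from C to F and testing each for blocking by {D, E, N}:
Path 1: C → V ← N → D ← F
  N is a fork here and N is conditioned on, so the path is blocked at N.
Path 2: C → V → D ← F
  V is a chain and V is not conditioned on; D is a collider and D is conditioned on, which opens it — no node blocks this path, so it is active.
Path 3: C → D ← F
  D is a collider and D is conditioned on, which opens it — no node blocks this path, so it is active.
Because an active path exists, C and F are not d-separated.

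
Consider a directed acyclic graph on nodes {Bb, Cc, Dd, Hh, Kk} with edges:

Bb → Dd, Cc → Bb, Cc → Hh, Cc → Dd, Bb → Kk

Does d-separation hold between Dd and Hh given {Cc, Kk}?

2 paths connect Dd and Hh; each must be blocked for d-separation to hold:
Path 1: Dd ← Cc → Hh
  Cc is a fork here and Cc is conditioned on, so the path is blocked at Cc.
Path 2: Dd ← Bb ← Cc → Hh
  Cc is a fork here and Cc is conditioned on, so the path is blocked at Cc.
All paths are blocked; Dd ⊥ Hh | {Cc, Kk} holds.

Yes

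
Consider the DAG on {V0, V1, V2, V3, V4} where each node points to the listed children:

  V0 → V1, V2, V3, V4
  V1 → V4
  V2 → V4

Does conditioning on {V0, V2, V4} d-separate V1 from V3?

Yes — V1 and V3 are d-separated given {V0, V2, V4}.

Enumerating the 3 paths from V1 to V3 and testing each for blocking by {V0, V2, V4}:
  1. V1 ← V0 → V3 — V0:fork[blocks] ⇒ blocked
  2. V1 → V4 ← V0 → V3 — V4:collider[open]; V0:fork[blocks] ⇒ blocked
  3. V1 → V4 ← V2 ← V0 → V3 — V4:collider[open]; V2:chain[blocks]; V0:fork[blocks] ⇒ blocked
All paths are blocked; V1 ⊥ V3 | {V0, V2, V4} holds.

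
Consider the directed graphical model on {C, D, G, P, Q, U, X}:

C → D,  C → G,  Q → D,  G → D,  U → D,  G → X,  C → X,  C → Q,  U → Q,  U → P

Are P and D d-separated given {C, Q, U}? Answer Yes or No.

Yes

5 paths connect P and D; each must be blocked for d-separation to hold:
Path 1: P ← U → Q ← C → D
  U is a fork here and U is conditioned on, so the path is blocked at U.
Path 2: P ← U → Q ← C → X ← G → D
  U is a fork here and U is conditioned on, so the path is blocked at U.
Path 3: P ← U → Q ← C → G → D
  U is a fork here and U is conditioned on, so the path is blocked at U.
Path 4: P ← U → Q → D
  U is a fork here and U is conditioned on, so the path is blocked at U.
Path 5: P ← U → D
  U is a fork here and U is conditioned on, so the path is blocked at U.
Every path is blocked, so P and D are d-separated given {C, Q, U}.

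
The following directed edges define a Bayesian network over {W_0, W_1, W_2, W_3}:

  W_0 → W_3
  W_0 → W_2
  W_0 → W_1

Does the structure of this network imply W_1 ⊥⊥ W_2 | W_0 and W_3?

The only undirected path from W_1 to W_2 is:
  1. W_1 ← W_0 → W_2 — W_0:fork[blocks] ⇒ blocked
Every path is blocked, so W_1 and W_2 are d-separated given {W_0, W_3}.

Yes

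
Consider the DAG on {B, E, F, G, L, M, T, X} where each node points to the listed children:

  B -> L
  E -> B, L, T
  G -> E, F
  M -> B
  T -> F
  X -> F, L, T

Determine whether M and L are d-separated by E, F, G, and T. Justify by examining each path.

No

Enumerating the 6 paths from M to L and testing each for blocking by {E, F, G, T}:
Path 1: M → B ← E ← G → F ← T ← X → L
  B is a collider here and neither B nor any of its descendants is conditioned on, so the collider stays closed — the path is blocked at B.
Path 2: M → B ← E ← G → F ← X → L
  B is a collider here and neither B nor any of its descendants is conditioned on, so the collider stays closed — the path is blocked at B.
Path 3: M → B ← E → L
  B is a collider here and neither B nor any of its descendants is conditioned on, so the collider stays closed — the path is blocked at B.
Path 4: M → B ← E → T → F ← X → L
  B is a collider here and neither B nor any of its descendants is conditioned on, so the collider stays closed — the path is blocked at B.
Path 5: M → B ← E → T ← X → L
  B is a collider here and neither B nor any of its descendants is conditioned on, so the collider stays closed — the path is blocked at B.
Path 6: M → B → L
  B is a chain and B is not conditioned on — no node blocks this path, so it is active.
At least one path is unblocked, so d-separation fails.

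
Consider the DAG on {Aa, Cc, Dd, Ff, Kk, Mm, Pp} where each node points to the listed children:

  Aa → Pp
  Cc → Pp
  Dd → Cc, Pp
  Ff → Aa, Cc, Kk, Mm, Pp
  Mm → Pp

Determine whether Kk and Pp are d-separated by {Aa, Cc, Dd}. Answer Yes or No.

No

There are 5 undirected paths between Kk and Pp; checking each against the conditioning set {Aa, Cc, Dd}:
  1. Kk ← Ff → Aa → Pp — Ff:fork[open]; Aa:chain[blocks] ⇒ blocked
  2. Kk ← Ff → Mm → Pp — Ff:fork[open]; Mm:chain[open] ⇒ active
  3. Kk ← Ff → Pp — Ff:fork[open] ⇒ active
  4. Kk ← Ff → Cc ← Dd → Pp — Ff:fork[open]; Cc:collider[open]; Dd:fork[blocks] ⇒ blocked
  5. Kk ← Ff → Cc → Pp — Ff:fork[open]; Cc:chain[blocks] ⇒ blocked
Because an active path exists, Kk and Pp are not d-separated.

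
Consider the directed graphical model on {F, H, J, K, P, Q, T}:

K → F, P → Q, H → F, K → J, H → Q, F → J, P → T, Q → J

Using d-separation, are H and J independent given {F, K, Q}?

Enumerating the 3 paths from H to J and testing each for blocking by {F, K, Q}:
Path 1: H → Q → J
  Q is a chain here and Q is conditioned on, so the path is blocked at Q.
Path 2: H → F → J
  F is a chain here and F is conditioned on, so the path is blocked at F.
Path 3: H → F ← K → J
  K is a fork here and K is conditioned on, so the path is blocked at K.
All paths are blocked; H ⊥ J | {F, K, Q} holds.

Yes — H and J are d-separated given {F, K, Q}.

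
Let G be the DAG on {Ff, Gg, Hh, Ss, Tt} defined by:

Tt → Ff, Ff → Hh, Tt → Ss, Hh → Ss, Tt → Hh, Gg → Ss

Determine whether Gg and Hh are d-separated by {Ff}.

Enumerating the 3 paths from Gg to Hh and testing each for blocking by {Ff}:
Path 1: Gg → Ss ← Tt → Ff → Hh
  Ss is a collider here and neither Ss nor any of its descendants is conditioned on, so the collider stays closed — the path is blocked at Ss.
Path 2: Gg → Ss ← Tt → Hh
  Ss is a collider here and neither Ss nor any of its descendants is conditioned on, so the collider stays closed — the path is blocked at Ss.
Path 3: Gg → Ss ← Hh
  Ss is a collider here and neither Ss nor any of its descendants is conditioned on, so the collider stays closed — the path is blocked at Ss.
All paths are blocked; Gg ⊥ Hh | {Ff} holds.

Yes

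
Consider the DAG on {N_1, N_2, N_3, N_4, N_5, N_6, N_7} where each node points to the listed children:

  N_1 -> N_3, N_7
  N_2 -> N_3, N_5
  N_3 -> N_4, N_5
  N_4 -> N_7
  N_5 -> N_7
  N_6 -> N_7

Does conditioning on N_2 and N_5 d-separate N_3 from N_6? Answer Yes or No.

Enumerating the 4 paths from N_3 to N_6 and testing each for blocking by {N_2, N_5}:
Path 1: N_3 → N_5 → N_7 ← N_6
  N_5 is a chain here and N_5 is conditioned on, so the path is blocked at N_5.
Path 2: N_3 → N_4 → N_7 ← N_6
  N_7 is a collider here and neither N_7 nor any of its descendants is conditioned on, so the collider stays closed — the path is blocked at N_7.
Path 3: N_3 ← N_1 → N_7 ← N_6
  N_7 is a collider here and neither N_7 nor any of its descendants is conditioned on, so the collider stays closed — the path is blocked at N_7.
Path 4: N_3 ← N_2 → N_5 → N_7 ← N_6
  N_2 is a fork here and N_2 is conditioned on, so the path is blocked at N_2.
Since every path is blocked, d-separation holds.

Yes — N_3 and N_6 are d-separated given {N_2, N_5}.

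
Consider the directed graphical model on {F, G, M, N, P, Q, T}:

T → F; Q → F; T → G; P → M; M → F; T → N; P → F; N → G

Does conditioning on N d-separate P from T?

Yes — P and T are d-separated given {N}.

2 paths connect P and T; each must be blocked for d-separation to hold:
Path 1: P → F ← T
  F is a collider here and neither F nor any of its descendants is conditioned on, so the collider stays closed — the path is blocked at F.
Path 2: P → M → F ← T
  F is a collider here and neither F nor any of its descendants is conditioned on, so the collider stays closed — the path is blocked at F.
Since every path is blocked, d-separation holds.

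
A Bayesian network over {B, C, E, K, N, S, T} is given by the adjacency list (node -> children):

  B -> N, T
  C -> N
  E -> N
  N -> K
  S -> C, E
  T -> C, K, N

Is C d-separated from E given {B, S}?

Yes

Enumerating the 5 paths from C to E and testing each for blocking by {B, S}:
Path 1: C ← T → N ← E
  N is a collider here and neither N nor any of its descendants is conditioned on, so the collider stays closed — the path is blocked at N.
Path 2: C ← T → K ← N ← E
  K is a collider here and neither K nor any of its descendants is conditioned on, so the collider stays closed — the path is blocked at K.
Path 3: C ← T ← B → N ← E
  B is a fork here and B is conditioned on, so the path is blocked at B.
Path 4: C ← S → E
  S is a fork here and S is conditioned on, so the path is blocked at S.
Path 5: C → N ← E
  N is a collider here and neither N nor any of its descendants is conditioned on, so the collider stays closed — the path is blocked at N.
All paths are blocked; C ⊥ E | {B, S} holds.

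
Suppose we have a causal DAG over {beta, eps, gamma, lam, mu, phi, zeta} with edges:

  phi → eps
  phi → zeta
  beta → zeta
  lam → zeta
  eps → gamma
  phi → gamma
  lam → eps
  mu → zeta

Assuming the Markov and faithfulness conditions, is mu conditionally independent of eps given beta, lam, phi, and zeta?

Yes — mu and eps are d-separated given {beta, lam, phi, zeta}.

There are 3 undirected paths between mu and eps; checking each against the conditioning set {beta, lam, phi, zeta}:
Path 1: mu → zeta ← phi → eps
  phi is a fork here and phi is conditioned on, so the path is blocked at phi.
Path 2: mu → zeta ← phi → gamma ← eps
  phi is a fork here and phi is conditioned on, so the path is blocked at phi.
Path 3: mu → zeta ← lam → eps
  lam is a fork here and lam is conditioned on, so the path is blocked at lam.
Every path is blocked, so mu and eps are d-separated given {beta, lam, phi, zeta}.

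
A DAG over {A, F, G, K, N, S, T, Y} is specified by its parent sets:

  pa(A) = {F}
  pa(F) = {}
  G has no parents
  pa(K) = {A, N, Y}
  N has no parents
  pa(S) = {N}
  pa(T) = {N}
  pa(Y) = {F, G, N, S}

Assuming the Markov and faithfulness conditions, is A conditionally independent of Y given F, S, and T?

Yes — A and Y are d-separated given {F, S, T}.

4 paths connect A and Y; each must be blocked for d-separation to hold:
Path 1: A ← F → Y
  F is a fork here and F is conditioned on, so the path is blocked at F.
Path 2: A → K ← N → Y
  K is a collider here and neither K nor any of its descendants is conditioned on, so the collider stays closed — the path is blocked at K.
Path 3: A → K ← N → S → Y
  K is a collider here and neither K nor any of its descendants is conditioned on, so the collider stays closed — the path is blocked at K.
Path 4: A → K ← Y
  K is a collider here and neither K nor any of its descendants is conditioned on, so the collider stays closed — the path is blocked at K.
Every path is blocked, so A and Y are d-separated given {F, S, T}.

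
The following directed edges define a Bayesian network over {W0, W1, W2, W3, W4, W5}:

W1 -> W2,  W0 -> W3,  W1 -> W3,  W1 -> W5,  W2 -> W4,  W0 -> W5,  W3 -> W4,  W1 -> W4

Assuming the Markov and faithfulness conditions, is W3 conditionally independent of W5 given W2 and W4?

There are 4 undirected paths between W3 and W5; checking each against the conditioning set {W2, W4}:
Path 1: W3 → W4 ← W1 → W5
  W4 is a collider and W4 is conditioned on, which opens it; W1 is a fork and W1 is not conditioned on — no node blocks this path, so it is active.
Path 2: W3 → W4 ← W2 ← W1 → W5
  W2 is a chain here and W2 is conditioned on, so the path is blocked at W2.
Path 3: W3 ← W0 → W5
  W0 is a fork and W0 is not conditioned on — no node blocks this path, so it is active.
Path 4: W3 ← W1 → W5
  W1 is a fork and W1 is not conditioned on — no node blocks this path, so it is active.
Because an active path exists, W3 and W5 are not d-separated.

No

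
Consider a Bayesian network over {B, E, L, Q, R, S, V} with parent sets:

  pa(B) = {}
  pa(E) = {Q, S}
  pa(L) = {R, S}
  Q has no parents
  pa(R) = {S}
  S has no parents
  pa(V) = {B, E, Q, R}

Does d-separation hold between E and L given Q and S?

Enumerating the 6 paths from E to L and testing each for blocking by {Q, S}:
Path 1: E ← Q → V ← R ← S → L
  Q is a fork here and Q is conditioned on, so the path is blocked at Q.
Path 2: E ← Q → V ← R → L
  Q is a fork here and Q is conditioned on, so the path is blocked at Q.
Path 3: E ← S → L
  S is a fork here and S is conditioned on, so the path is blocked at S.
Path 4: E ← S → R → L
  S is a fork here and S is conditioned on, so the path is blocked at S.
Path 5: E → V ← R ← S → L
  V is a collider here and neither V nor any of its descendants is conditioned on, so the collider stays closed — the path is blocked at V.
Path 6: E → V ← R → L
  V is a collider here and neither V nor any of its descendants is conditioned on, so the collider stays closed — the path is blocked at V.
Every path is blocked, so E and L are d-separated given {Q, S}.

Yes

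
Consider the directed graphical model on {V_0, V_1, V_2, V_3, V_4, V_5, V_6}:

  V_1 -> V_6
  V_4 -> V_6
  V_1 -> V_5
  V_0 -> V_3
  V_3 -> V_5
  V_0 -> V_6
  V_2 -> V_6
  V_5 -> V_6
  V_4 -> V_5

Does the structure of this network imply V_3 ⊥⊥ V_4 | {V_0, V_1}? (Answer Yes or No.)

6 paths connect V_3 and V_4; each must be blocked for d-separation to hold:
Path 1: V_3 ← V_0 → V_6 ← V_1 → V_5 ← V_4
  V_0 is a fork here and V_0 is conditioned on, so the path is blocked at V_0.
Path 2: V_3 ← V_0 → V_6 ← V_5 ← V_4
  V_0 is a fork here and V_0 is conditioned on, so the path is blocked at V_0.
Path 3: V_3 ← V_0 → V_6 ← V_4
  V_0 is a fork here and V_0 is conditioned on, so the path is blocked at V_0.
Path 4: V_3 → V_5 ← V_1 → V_6 ← V_4
  V_5 is a collider here and neither V_5 nor any of its descendants is conditioned on, so the collider stays closed — the path is blocked at V_5.
Path 5: V_3 → V_5 → V_6 ← V_4
  V_6 is a collider here and neither V_6 nor any of its descendants is conditioned on, so the collider stays closed — the path is blocked at V_6.
Path 6: V_3 → V_5 ← V_4
  V_5 is a collider here and neither V_5 nor any of its descendants is conditioned on, so the collider stays closed — the path is blocked at V_5.
Every path is blocked, so V_3 and V_4 are d-separated given {V_0, V_1}.

Yes — V_3 and V_4 are d-separated given {V_0, V_1}.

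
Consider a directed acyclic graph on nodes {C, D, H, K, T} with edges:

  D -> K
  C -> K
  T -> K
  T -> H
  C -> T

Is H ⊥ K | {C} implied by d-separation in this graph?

2 paths connect H and K; each must be blocked for d-separation to hold:
Path 1: H ← T ← C → K
  C is a fork here and C is conditioned on, so the path is blocked at C.
Path 2: H ← T → K
  T is a fork and T is not conditioned on — no node blocks this path, so it is active.
Because an active path exists, H and K are not d-separated.

No — H and K are not d-separated given {C}.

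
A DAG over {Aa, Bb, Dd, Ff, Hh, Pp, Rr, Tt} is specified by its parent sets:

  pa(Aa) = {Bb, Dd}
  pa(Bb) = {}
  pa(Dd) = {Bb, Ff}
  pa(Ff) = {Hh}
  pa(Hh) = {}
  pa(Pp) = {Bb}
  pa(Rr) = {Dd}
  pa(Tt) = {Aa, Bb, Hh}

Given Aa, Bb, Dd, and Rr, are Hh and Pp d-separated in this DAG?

There are 6 undirected paths between Hh and Pp; checking each against the conditioning set {Aa, Bb, Dd, Rr}:
Path 1: Hh → Tt ← Aa ← Dd ← Bb → Pp
  Tt is a collider here and neither Tt nor any of its descendants is conditioned on, so the collider stays closed — the path is blocked at Tt.
Path 2: Hh → Tt ← Aa ← Bb → Pp
  Tt is a collider here and neither Tt nor any of its descendants is conditioned on, so the collider stays closed — the path is blocked at Tt.
Path 3: Hh → Tt ← Bb → Pp
  Tt is a collider here and neither Tt nor any of its descendants is conditioned on, so the collider stays closed — the path is blocked at Tt.
Path 4: Hh → Ff → Dd → Aa ← Bb → Pp
  Dd is a chain here and Dd is conditioned on, so the path is blocked at Dd.
Path 5: Hh → Ff → Dd → Aa → Tt ← Bb → Pp
  Dd is a chain here and Dd is conditioned on, so the path is blocked at Dd.
Path 6: Hh → Ff → Dd ← Bb → Pp
  Bb is a fork here and Bb is conditioned on, so the path is blocked at Bb.
Every path is blocked, so Hh and Pp are d-separated given {Aa, Bb, Dd, Rr}.

Yes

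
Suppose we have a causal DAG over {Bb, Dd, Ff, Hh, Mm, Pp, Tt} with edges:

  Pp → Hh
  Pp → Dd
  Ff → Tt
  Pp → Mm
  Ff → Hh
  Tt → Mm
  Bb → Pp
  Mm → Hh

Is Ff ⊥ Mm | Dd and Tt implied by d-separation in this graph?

There are 3 undirected paths between Ff and Mm; checking each against the conditioning set {Dd, Tt}:
Path 1: Ff → Tt → Mm
  Tt is a chain here and Tt is conditioned on, so the path is blocked at Tt.
Path 2: Ff → Hh ← Mm
  Hh is a collider here and neither Hh nor any of its descendants is conditioned on, so the collider stays closed — the path is blocked at Hh.
Path 3: Ff → Hh ← Pp → Mm
  Hh is a collider here and neither Hh nor any of its descendants is conditioned on, so the collider stays closed — the path is blocked at Hh.
Since every path is blocked, d-separation holds.

Yes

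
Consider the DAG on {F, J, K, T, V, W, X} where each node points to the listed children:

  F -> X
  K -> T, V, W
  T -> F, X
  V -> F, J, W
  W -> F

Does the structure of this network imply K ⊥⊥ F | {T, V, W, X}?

There are 6 undirected paths between K and F; checking each against the conditioning set {T, V, W, X}:
  1. K → V → W → F — V:chain[blocks]; W:chain[blocks] ⇒ blocked
  2. K → V → F — V:chain[blocks] ⇒ blocked
  3. K → W ← V → F — W:collider[open]; V:fork[blocks] ⇒ blocked
  4. K → W → F — W:chain[blocks] ⇒ blocked
  5. K → T → X ← F — T:chain[blocks]; X:collider[open] ⇒ blocked
  6. K → T → F — T:chain[blocks] ⇒ blocked
Since every path is blocked, d-separation holds.

Yes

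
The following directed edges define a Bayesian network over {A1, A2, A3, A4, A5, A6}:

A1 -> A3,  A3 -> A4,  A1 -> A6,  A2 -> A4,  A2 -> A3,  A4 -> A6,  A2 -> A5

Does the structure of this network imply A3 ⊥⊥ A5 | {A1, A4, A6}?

No — A3 and A5 are not d-separated given {A1, A4, A6}.

We examine all 3 paths between A3 and A5:
  1. A3 ← A1 → A6 ← A4 ← A2 → A5 — A1:fork[blocks]; A6:collider[open]; A4:chain[blocks]; A2:fork[open] ⇒ blocked
  2. A3 → A4 ← A2 → A5 — A4:collider[open]; A2:fork[open] ⇒ active
  3. A3 ← A2 → A5 — A2:fork[open] ⇒ active
Because an active path exists, A3 and A5 are not d-separated.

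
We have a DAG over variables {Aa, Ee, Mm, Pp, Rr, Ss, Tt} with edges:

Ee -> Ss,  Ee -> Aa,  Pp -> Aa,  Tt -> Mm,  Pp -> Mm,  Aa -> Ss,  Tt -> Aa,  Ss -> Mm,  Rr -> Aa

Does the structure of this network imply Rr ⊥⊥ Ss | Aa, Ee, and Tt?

Yes

We examine all 4 paths between Rr and Ss:
  1. Rr → Aa ← Pp → Mm ← Ss — Aa:collider[open]; Pp:fork[open]; Mm:collider[blocks] ⇒ blocked
  2. Rr → Aa ← Tt → Mm ← Ss — Aa:collider[open]; Tt:fork[blocks]; Mm:collider[blocks] ⇒ blocked
  3. Rr → Aa → Ss — Aa:chain[blocks] ⇒ blocked
  4. Rr → Aa ← Ee → Ss — Aa:collider[open]; Ee:fork[blocks] ⇒ blocked
All paths are blocked; Rr ⊥ Ss | {Aa, Ee, Tt} holds.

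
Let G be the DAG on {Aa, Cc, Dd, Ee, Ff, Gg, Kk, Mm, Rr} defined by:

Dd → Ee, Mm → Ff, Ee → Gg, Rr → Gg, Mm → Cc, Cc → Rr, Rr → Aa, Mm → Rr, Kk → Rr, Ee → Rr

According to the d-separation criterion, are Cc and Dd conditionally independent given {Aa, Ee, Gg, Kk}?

We examine all 4 paths between Cc and Dd:
  1. Cc → Rr ← Ee ← Dd — Rr:collider[open]; Ee:chain[blocks] ⇒ blocked
  2. Cc → Rr → Gg ← Ee ← Dd — Rr:chain[open]; Gg:collider[open]; Ee:chain[blocks] ⇒ blocked
  3. Cc ← Mm → Rr ← Ee ← Dd — Mm:fork[open]; Rr:collider[open]; Ee:chain[blocks] ⇒ blocked
  4. Cc ← Mm → Rr → Gg ← Ee ← Dd — Mm:fork[open]; Rr:chain[open]; Gg:collider[open]; Ee:chain[blocks] ⇒ blocked
Every path is blocked, so Cc and Dd are d-separated given {Aa, Ee, Gg, Kk}.

Yes — Cc and Dd are d-separated given {Aa, Ee, Gg, Kk}.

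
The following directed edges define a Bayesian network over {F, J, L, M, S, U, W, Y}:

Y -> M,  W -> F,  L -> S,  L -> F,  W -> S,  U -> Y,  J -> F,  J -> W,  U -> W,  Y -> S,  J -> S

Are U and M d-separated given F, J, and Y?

Yes — U and M are d-separated given {F, J, Y}.

Enumerating the 6 paths from U to M and testing each for blocking by {F, J, Y}:
Path 1: U → W → S ← Y → M
  S is a collider here and neither S nor any of its descendants is conditioned on, so the collider stays closed — the path is blocked at S.
Path 2: U → W → F ← J → S ← Y → M
  J is a fork here and J is conditioned on, so the path is blocked at J.
Path 3: U → W → F ← L → S ← Y → M
  S is a collider here and neither S nor any of its descendants is conditioned on, so the collider stays closed — the path is blocked at S.
Path 4: U → W ← J → S ← Y → M
  J is a fork here and J is conditioned on, so the path is blocked at J.
Path 5: U → W ← J → F ← L → S ← Y → M
  J is a fork here and J is conditioned on, so the path is blocked at J.
Path 6: U → Y → M
  Y is a chain here and Y is conditioned on, so the path is blocked at Y.
Since every path is blocked, d-separation holds.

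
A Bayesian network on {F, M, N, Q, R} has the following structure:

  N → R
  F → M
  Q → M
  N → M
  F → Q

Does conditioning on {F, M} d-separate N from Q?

No — N and Q are not d-separated given {F, M}.

We examine all 2 paths between N and Q:
  1. N → M ← Q — M:collider[open] ⇒ active
  2. N → M ← F → Q — M:collider[open]; F:fork[blocks] ⇒ blocked
At least one path is unblocked, so d-separation fails.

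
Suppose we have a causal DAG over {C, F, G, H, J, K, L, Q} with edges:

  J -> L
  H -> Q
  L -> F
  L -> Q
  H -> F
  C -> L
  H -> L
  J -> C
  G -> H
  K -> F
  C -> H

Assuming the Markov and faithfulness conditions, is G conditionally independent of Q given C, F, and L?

No — G and Q are not d-separated given {C, F, L}.

We examine all 5 paths between G and Q:
Path 1: G → H ← C → L → Q
  C is a fork here and C is conditioned on, so the path is blocked at C.
Path 2: G → H ← C ← J → L → Q
  C is a chain here and C is conditioned on, so the path is blocked at C.
Path 3: G → H → L → Q
  L is a chain here and L is conditioned on, so the path is blocked at L.
Path 4: G → H → F ← L → Q
  L is a fork here and L is conditioned on, so the path is blocked at L.
Path 5: G → H → Q
  H is a chain and H is not conditioned on — no node blocks this path, so it is active.
Since the path G → H → Q is active, G and Q are not d-separated given {C, F, L}.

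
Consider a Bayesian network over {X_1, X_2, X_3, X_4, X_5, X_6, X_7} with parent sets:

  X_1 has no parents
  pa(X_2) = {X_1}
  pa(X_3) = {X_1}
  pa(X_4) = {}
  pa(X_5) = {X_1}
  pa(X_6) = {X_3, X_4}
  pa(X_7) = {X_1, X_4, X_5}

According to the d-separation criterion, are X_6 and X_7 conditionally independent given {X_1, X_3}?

Enumerating the 3 paths from X_6 to X_7 and testing each for blocking by {X_1, X_3}:
  1. X_6 ← X_4 → X_7 — X_4:fork[open] ⇒ active
  2. X_6 ← X_3 ← X_1 → X_5 → X_7 — X_3:chain[blocks]; X_1:fork[blocks]; X_5:chain[open] ⇒ blocked
  3. X_6 ← X_3 ← X_1 → X_7 — X_3:chain[blocks]; X_1:fork[blocks] ⇒ blocked
Since the path X_6 ← X_4 → X_7 is active, X_6 and X_7 are not d-separated given {X_1, X_3}.

No — X_6 and X_7 are not d-separated given {X_1, X_3}.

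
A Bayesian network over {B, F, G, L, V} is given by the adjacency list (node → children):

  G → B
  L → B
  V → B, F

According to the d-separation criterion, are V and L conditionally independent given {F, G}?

Yes

The only undirected path from V to L is:
Path 1: V → B ← L
  B is a collider here and neither B nor any of its descendants is conditioned on, so the collider stays closed — the path is blocked at B.
All paths are blocked; V ⊥ L | {F, G} holds.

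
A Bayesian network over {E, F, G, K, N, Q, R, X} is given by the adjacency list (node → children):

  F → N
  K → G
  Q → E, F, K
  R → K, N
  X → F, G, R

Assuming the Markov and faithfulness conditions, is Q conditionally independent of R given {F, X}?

Yes

There are 6 undirected paths between Q and R; checking each against the conditioning set {F, X}:
Path 1: Q → F ← X → R
  X is a fork here and X is conditioned on, so the path is blocked at X.
Path 2: Q → F ← X → G ← K ← R
  X is a fork here and X is conditioned on, so the path is blocked at X.
Path 3: Q → F → N ← R
  F is a chain here and F is conditioned on, so the path is blocked at F.
Path 4: Q → K ← R
  K is a collider here and neither K nor any of its descendants is conditioned on, so the collider stays closed — the path is blocked at K.
Path 5: Q → K → G ← X → R
  G is a collider here and neither G nor any of its descendants is conditioned on, so the collider stays closed — the path is blocked at G.
Path 6: Q → K → G ← X → F → N ← R
  G is a collider here and neither G nor any of its descendants is conditioned on, so the collider stays closed — the path is blocked at G.
Since every path is blocked, d-separation holds.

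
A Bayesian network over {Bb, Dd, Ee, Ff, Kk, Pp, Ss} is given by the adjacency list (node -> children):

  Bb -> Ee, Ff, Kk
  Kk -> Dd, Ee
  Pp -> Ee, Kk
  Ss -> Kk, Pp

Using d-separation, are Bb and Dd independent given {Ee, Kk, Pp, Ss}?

There are 4 undirected paths between Bb and Dd; checking each against the conditioning set {Ee, Kk, Pp, Ss}:
  1. Bb → Ee ← Pp ← Ss → Kk → Dd — Ee:collider[open]; Pp:chain[blocks]; Ss:fork[blocks]; Kk:chain[blocks] ⇒ blocked
  2. Bb → Ee ← Pp → Kk → Dd — Ee:collider[open]; Pp:fork[blocks]; Kk:chain[blocks] ⇒ blocked
  3. Bb → Ee ← Kk → Dd — Ee:collider[open]; Kk:fork[blocks] ⇒ blocked
  4. Bb → Kk → Dd — Kk:chain[blocks] ⇒ blocked
Every path is blocked, so Bb and Dd are d-separated given {Ee, Kk, Pp, Ss}.

Yes — Bb and Dd are d-separated given {Ee, Kk, Pp, Ss}.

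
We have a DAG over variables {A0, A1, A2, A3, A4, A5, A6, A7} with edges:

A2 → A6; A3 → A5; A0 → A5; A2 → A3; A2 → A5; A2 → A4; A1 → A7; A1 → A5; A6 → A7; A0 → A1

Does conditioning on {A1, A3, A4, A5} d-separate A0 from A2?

No

We examine all 6 paths between A0 and A2:
Path 1: A0 → A1 → A5 ← A2
  A1 is a chain here and A1 is conditioned on, so the path is blocked at A1.
Path 2: A0 → A1 → A5 ← A3 ← A2
  A1 is a chain here and A1 is conditioned on, so the path is blocked at A1.
Path 3: A0 → A1 → A7 ← A6 ← A2
  A1 is a chain here and A1 is conditioned on, so the path is blocked at A1.
Path 4: A0 → A5 ← A1 → A7 ← A6 ← A2
  A1 is a fork here and A1 is conditioned on, so the path is blocked at A1.
Path 5: A0 → A5 ← A2
  A5 is a collider and A5 is conditioned on, which opens it — no node blocks this path, so it is active.
Path 6: A0 → A5 ← A3 ← A2
  A3 is a chain here and A3 is conditioned on, so the path is blocked at A3.
Because an active path exists, A0 and A2 are not d-separated.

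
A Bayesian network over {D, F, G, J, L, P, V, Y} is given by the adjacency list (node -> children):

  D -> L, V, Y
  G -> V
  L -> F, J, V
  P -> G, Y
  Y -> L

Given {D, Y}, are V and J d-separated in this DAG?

No — V and J are not d-separated given {D, Y}.

We examine all 5 paths between V and J:
Path 1: V ← L → J
  L is a fork and L is not conditioned on — no node blocks this path, so it is active.
Path 2: V ← D → L → J
  D is a fork here and D is conditioned on, so the path is blocked at D.
Path 3: V ← D → Y → L → J
  D is a fork here and D is conditioned on, so the path is blocked at D.
Path 4: V ← G ← P → Y → L → J
  Y is a chain here and Y is conditioned on, so the path is blocked at Y.
Path 5: V ← G ← P → Y ← D → L → J
  D is a fork here and D is conditioned on, so the path is blocked at D.
Since the path V ← L → J is active, V and J are not d-separated given {D, Y}.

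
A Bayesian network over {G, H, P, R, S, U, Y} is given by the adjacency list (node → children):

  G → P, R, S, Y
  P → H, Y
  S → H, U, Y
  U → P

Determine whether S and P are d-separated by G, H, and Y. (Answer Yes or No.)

No — S and P are not d-separated given {G, H, Y}.

There are 6 undirected paths between S and P; checking each against the conditioning set {G, H, Y}:
Path 1: S → U → P
  U is a chain and U is not conditioned on — no node blocks this path, so it is active.
Path 2: S → H ← P
  H is a collider and H is conditioned on, which opens it — no node blocks this path, so it is active.
Path 3: S → Y ← P
  Y is a collider and Y is conditioned on, which opens it — no node blocks this path, so it is active.
Path 4: S → Y ← G → P
  G is a fork here and G is conditioned on, so the path is blocked at G.
Path 5: S ← G → Y ← P
  G is a fork here and G is conditioned on, so the path is blocked at G.
Path 6: S ← G → P
  G is a fork here and G is conditioned on, so the path is blocked at G.
Because an active path exists, S and P are not d-separated.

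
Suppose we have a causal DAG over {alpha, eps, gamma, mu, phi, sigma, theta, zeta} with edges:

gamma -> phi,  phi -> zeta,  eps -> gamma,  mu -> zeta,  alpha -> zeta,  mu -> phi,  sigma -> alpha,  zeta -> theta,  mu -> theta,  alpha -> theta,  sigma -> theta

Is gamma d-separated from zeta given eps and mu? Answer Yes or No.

No

Enumerating the 5 paths from gamma to zeta and testing each for blocking by {eps, mu}:
Path 1: gamma → phi → zeta
  phi is a chain and phi is not conditioned on — no node blocks this path, so it is active.
Path 2: gamma → phi ← mu → zeta
  phi is a collider here and neither phi nor any of its descendants is conditioned on, so the collider stays closed — the path is blocked at phi.
Path 3: gamma → phi ← mu → theta ← sigma → alpha → zeta
  phi is a collider here and neither phi nor any of its descendants is conditioned on, so the collider stays closed — the path is blocked at phi.
Path 4: gamma → phi ← mu → theta ← zeta
  phi is a collider here and neither phi nor any of its descendants is conditioned on, so the collider stays closed — the path is blocked at phi.
Path 5: gamma → phi ← mu → theta ← alpha → zeta
  phi is a collider here and neither phi nor any of its descendants is conditioned on, so the collider stays closed — the path is blocked at phi.
At least one path is unblocked, so d-separation fails.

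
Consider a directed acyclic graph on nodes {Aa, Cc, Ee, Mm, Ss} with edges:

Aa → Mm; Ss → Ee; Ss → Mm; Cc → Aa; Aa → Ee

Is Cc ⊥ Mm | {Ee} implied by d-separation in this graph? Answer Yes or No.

No

We examine all 2 paths between Cc and Mm:
Path 1: Cc → Aa → Ee ← Ss → Mm
  Aa is a chain and Aa is not conditioned on; Ee is a collider and Ee is conditioned on, which opens it; Ss is a fork and Ss is not conditioned on — no node blocks this path, so it is active.
Path 2: Cc → Aa → Mm
  Aa is a chain and Aa is not conditioned on — no node blocks this path, so it is active.
Because an active path exists, Cc and Mm are not d-separated.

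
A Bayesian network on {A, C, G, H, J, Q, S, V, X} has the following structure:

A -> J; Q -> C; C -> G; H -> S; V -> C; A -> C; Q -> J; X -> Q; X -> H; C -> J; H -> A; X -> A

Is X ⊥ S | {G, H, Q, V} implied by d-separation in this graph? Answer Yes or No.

Yes — X and S are d-separated given {G, H, Q, V}.

6 paths connect X and S; each must be blocked for d-separation to hold:
  1. X → Q → C ← A ← H → S — Q:chain[blocks]; C:collider[open]; A:chain[open]; H:fork[blocks] ⇒ blocked
  2. X → Q → C → J ← A ← H → S — Q:chain[blocks]; C:chain[open]; J:collider[blocks]; A:chain[open]; H:fork[blocks] ⇒ blocked
  3. X → Q → J ← C ← A ← H → S — Q:chain[blocks]; J:collider[blocks]; C:chain[open]; A:chain[open]; H:fork[blocks] ⇒ blocked
  4. X → Q → J ← A ← H → S — Q:chain[blocks]; J:collider[blocks]; A:chain[open]; H:fork[blocks] ⇒ blocked
  5. X → A ← H → S — A:collider[open]; H:fork[blocks] ⇒ blocked
  6. X → H → S — H:chain[blocks] ⇒ blocked
Every path is blocked, so X and S are d-separated given {G, H, Q, V}.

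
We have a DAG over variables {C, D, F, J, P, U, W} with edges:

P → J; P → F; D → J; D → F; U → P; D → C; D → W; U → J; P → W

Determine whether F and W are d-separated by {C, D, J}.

No

6 paths connect F and W; each must be blocked for d-separation to hold:
Path 1: F ← P → J ← D → W
  D is a fork here and D is conditioned on, so the path is blocked at D.
Path 2: F ← P → W
  P is a fork and P is not conditioned on — no node blocks this path, so it is active.
Path 3: F ← P ← U → J ← D → W
  D is a fork here and D is conditioned on, so the path is blocked at D.
Path 4: F ← D → J ← U → P → W
  D is a fork here and D is conditioned on, so the path is blocked at D.
Path 5: F ← D → J ← P → W
  D is a fork here and D is conditioned on, so the path is blocked at D.
Path 6: F ← D → W
  D is a fork here and D is conditioned on, so the path is blocked at D.
Because an active path exists, F and W are not d-separated.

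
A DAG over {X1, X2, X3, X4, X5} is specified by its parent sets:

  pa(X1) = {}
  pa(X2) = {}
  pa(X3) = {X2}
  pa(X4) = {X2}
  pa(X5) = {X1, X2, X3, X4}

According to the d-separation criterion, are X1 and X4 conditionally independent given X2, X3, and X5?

No — X1 and X4 are not d-separated given {X2, X3, X5}.

We examine all 3 paths between X1 and X4:
  1. X1 → X5 ← X2 → X4 — X5:collider[open]; X2:fork[blocks] ⇒ blocked
  2. X1 → X5 ← X3 ← X2 → X4 — X5:collider[open]; X3:chain[blocks]; X2:fork[blocks] ⇒ blocked
  3. X1 → X5 ← X4 — X5:collider[open] ⇒ active
At least one path is unblocked, so d-separation fails.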